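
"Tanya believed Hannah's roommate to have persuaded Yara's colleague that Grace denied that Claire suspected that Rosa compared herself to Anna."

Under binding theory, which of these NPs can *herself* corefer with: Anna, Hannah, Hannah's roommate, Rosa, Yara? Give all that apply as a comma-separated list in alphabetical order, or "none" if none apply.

Rosa

*herself* is a reflexive; Principle A requires it to be bound within its binding domain — the clause headed by 'compared'.
— Anna: second object of the clause headed by 'compared'; does not c-command the reflexive — cannot bind it (Principle A).
— Hannah: possessor inside the subject DP of the clause headed by 'persuaded'; does not c-command the reflexive — cannot bind it (Principle A).
— Hannah's roommate: subject of the clause headed by 'persuaded'; c-commands the reflexive but lies outside its binding domain — cannot bind it (Principle A).
— Rosa: subject of the clause headed by 'compared'; c-commands the reflexive within its binding domain — allowed (Principle A).
— Yara: possessor inside the object DP of the clause headed by 'persuaded'; does not c-command the reflexive — cannot bind it (Principle A).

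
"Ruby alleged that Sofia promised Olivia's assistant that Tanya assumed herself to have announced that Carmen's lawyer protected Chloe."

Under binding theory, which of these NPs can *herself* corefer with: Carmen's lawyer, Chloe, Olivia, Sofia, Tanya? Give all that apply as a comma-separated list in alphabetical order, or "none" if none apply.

*herself* is a reflexive; Principle A requires it to be bound within its binding domain — the clause headed by 'assumed'.
— Carmen's lawyer: subject of the clause headed by 'protected'; does not c-command the reflexive — cannot bind it (Principle A).
— Chloe: object of the clause headed by 'protected'; does not c-command the reflexive — cannot bind it (Principle A).
— Olivia: possessor inside the object DP of the clause headed by 'promised'; does not c-command the reflexive — cannot bind it (Principle A).
— Sofia: subject of the clause headed by 'promised'; c-commands the reflexive but lies outside its binding domain — cannot bind it (Principle A).
— Tanya: subject of the clause headed by 'assumed'; c-commands the reflexive within its binding domain — allowed (Principle A).

Tanya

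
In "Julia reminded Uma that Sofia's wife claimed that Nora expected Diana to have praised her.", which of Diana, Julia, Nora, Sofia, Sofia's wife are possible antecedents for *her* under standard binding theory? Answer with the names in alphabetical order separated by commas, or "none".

Julia, Nora, Sofia, Sofia's wife

*her* is a pronoun; Principle B requires it to be free in its binding domain — the clause headed by 'praised'.
— Diana: subject of the clause headed by 'praised'; c-commands the pronoun within its binding domain — blocked (Principle B).
— Julia: subject of the matrix clause; c-commands the pronoun but lies outside its binding domain — allowed.
— Nora: subject of the clause headed by 'expected'; c-commands the pronoun but lies outside its binding domain — allowed.
— Sofia: possessor inside the subject DP of the clause headed by 'claimed'; does not c-command the pronoun — Principle B does not apply; allowed.
— Sofia's wife: subject of the clause headed by 'claimed'; c-commands the pronoun but lies outside its binding domain — allowed.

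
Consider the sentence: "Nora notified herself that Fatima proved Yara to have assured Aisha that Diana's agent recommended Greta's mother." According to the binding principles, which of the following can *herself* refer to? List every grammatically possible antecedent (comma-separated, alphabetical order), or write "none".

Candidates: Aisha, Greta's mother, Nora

*herself* is a reflexive; Principle A requires it to be bound within its binding domain — the matrix clause.
— Aisha: object of the clause headed by 'assured'; does not c-command the reflexive — cannot bind it (Principle A).
— Greta's mother: object of the clause headed by 'recommended'; does not c-command the reflexive — cannot bind it (Principle A).
— Nora: subject of the matrix clause; c-commands the reflexive within its binding domain — allowed (Principle A).

Nora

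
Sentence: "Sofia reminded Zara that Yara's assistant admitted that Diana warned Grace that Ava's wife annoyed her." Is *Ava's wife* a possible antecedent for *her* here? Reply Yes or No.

*her* is a pronoun; Principle B requires it to be free in its binding domain — the clause headed by 'annoyed'.
— Ava's wife: subject of the clause headed by 'annoyed'; c-commands the pronoun within its binding domain — blocked (Principle B).

No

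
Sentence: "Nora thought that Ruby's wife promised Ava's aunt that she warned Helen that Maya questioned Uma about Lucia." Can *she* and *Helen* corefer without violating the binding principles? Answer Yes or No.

No

*Helen* is an R-expression; Principle C requires it to be free (not bound by any c-commanding expression).
— she: subject of the clause headed by 'warned'; the pronoun c-commands the R-expression — coreference blocked (Principle C).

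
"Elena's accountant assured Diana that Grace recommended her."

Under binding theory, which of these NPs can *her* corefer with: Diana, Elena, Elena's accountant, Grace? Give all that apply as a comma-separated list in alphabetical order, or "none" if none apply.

Diana, Elena, Elena's accountant

*her* is a pronoun; Principle B requires it to be free in its binding domain — the clause headed by 'recommended'.
— Diana: object of the matrix clause; c-commands the pronoun but lies outside its binding domain — allowed.
— Elena: possessor inside the subject DP of the matrix clause; does not c-command the pronoun — Principle B does not apply; allowed.
— Elena's accountant: subject of the matrix clause; c-commands the pronoun but lies outside its binding domain — allowed.
— Grace: subject of the clause headed by 'recommended'; c-commands the pronoun within its binding domain — blocked (Principle B).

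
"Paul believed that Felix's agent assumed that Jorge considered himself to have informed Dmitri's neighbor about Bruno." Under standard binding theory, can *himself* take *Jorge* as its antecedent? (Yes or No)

Yes

*himself* is a reflexive; Principle A requires it to be bound within its binding domain — the clause headed by 'considered'.
— Jorge: subject of the clause headed by 'considered'; c-commands the reflexive within its binding domain — allowed (Principle A).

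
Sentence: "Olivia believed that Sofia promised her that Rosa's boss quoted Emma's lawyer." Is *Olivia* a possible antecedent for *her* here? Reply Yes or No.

*her* is a pronoun; Principle B requires it to be free in its binding domain — the clause headed by 'promised'.
— Olivia: subject of the matrix clause; c-commands the pronoun but lies outside its binding domain — allowed.

Yes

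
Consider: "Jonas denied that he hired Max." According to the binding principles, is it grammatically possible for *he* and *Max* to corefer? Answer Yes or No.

*he* is a pronoun; Principle B requires it to be free in its binding domain — the clause headed by 'hired'.
— Max: object of the clause headed by 'hired'; is c-commanded by the pronoun; coreference would bind this R-expression — blocked (Principle C).

No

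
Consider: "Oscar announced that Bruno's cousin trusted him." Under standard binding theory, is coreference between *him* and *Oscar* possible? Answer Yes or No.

*Oscar* is an R-expression; Principle C requires it to be free (not bound by any c-commanding expression).
— him: object of the clause headed by 'trusted'; the pronoun does not c-command the R-expression — coreference allowed.

Yes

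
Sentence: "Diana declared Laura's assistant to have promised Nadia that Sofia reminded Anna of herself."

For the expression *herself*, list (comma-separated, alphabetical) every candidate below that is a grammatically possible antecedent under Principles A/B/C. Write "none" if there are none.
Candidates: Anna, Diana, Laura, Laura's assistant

Anna

*herself* is a reflexive; Principle A requires it to be bound within its binding domain — the clause headed by 'reminded'.
— Anna: object of the clause headed by 'reminded'; c-commands the reflexive within its binding domain — allowed (Principle A).
— Diana: subject of the matrix clause; c-commands the reflexive but lies outside its binding domain — cannot bind it (Principle A).
— Laura: possessor inside the subject DP of the clause headed by 'promised'; does not c-command the reflexive — cannot bind it (Principle A).
— Laura's assistant: subject of the clause headed by 'promised'; c-commands the reflexive but lies outside its binding domain — cannot bind it (Principle A).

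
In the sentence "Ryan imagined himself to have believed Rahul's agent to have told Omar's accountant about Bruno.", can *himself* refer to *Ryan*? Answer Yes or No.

Yes

*himself* is a reflexive; Principle A requires it to be bound within its binding domain — the matrix clause.
— Ryan: subject of the matrix clause; c-commands the reflexive within its binding domain — allowed (Principle A).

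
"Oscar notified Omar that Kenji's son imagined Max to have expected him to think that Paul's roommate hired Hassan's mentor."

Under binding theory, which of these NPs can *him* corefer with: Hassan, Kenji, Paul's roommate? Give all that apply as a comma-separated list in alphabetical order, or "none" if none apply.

*him* is a pronoun; Principle B requires it to be free in its binding domain — the clause headed by 'expected'.
— Hassan: possessor inside the object DP of the clause headed by 'hired'; is c-commanded by the pronoun; coreference would bind this R-expression — blocked (Principle C).
— Kenji: possessor inside the subject DP of the clause headed by 'imagined'; does not c-command the pronoun — Principle B does not apply; allowed.
— Paul's roommate: subject of the clause headed by 'hired'; is c-commanded by the pronoun; coreference would bind this R-expression — blocked (Principle C).

Kenji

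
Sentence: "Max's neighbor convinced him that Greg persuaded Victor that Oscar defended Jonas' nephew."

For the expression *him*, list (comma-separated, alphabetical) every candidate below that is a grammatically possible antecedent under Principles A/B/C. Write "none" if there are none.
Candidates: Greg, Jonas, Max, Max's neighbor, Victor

*him* is a pronoun; Principle B requires it to be free in its binding domain — the matrix clause.
— Greg: subject of the clause headed by 'persuaded'; is c-commanded by the pronoun; coreference would bind this R-expression — blocked (Principle C).
— Jonas: possessor inside the object DP of the clause headed by 'defended'; is c-commanded by the pronoun; coreference would bind this R-expression — blocked (Principle C).
— Max: possessor inside the subject DP of the matrix clause; does not c-command the pronoun — Principle B does not apply; allowed.
— Max's neighbor: subject of the matrix clause; c-commands the pronoun within its binding domain — blocked (Principle B).
— Victor: object of the clause headed by 'persuaded'; is c-commanded by the pronoun; coreference would bind this R-expression — blocked (Principle C).

Max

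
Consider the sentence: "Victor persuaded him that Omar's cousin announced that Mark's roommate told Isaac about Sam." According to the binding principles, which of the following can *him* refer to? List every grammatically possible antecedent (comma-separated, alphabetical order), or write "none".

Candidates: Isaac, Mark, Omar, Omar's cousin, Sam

none

*him* is a pronoun; Principle B requires it to be free in its binding domain — the matrix clause.
— Isaac: object of the clause headed by 'told'; is c-commanded by the pronoun; coreference would bind this R-expression — blocked (Principle C).
— Mark: possessor inside the subject DP of the clause headed by 'told'; is c-commanded by the pronoun; coreference would bind this R-expression — blocked (Principle C).
— Omar: possessor inside the subject DP of the clause headed by 'announced'; is c-commanded by the pronoun; coreference would bind this R-expression — blocked (Principle C).
— Omar's cousin: subject of the clause headed by 'announced'; is c-commanded by the pronoun; coreference would bind this R-expression — blocked (Principle C).
— Sam: second object of the clause headed by 'told'; is c-commanded by the pronoun; coreference would bind this R-expression — blocked (Principle C).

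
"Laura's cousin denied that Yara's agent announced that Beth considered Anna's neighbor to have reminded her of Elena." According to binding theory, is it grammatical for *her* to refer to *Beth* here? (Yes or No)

*Beth* is an R-expression; Principle C requires it to be free (not bound by any c-commanding expression).
— her: object of the clause headed by 'reminded'; the pronoun does not c-command the R-expression — coreference allowed.

Yes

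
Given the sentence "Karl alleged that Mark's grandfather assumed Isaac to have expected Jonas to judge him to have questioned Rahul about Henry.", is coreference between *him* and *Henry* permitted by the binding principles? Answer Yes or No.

No

*him* is a pronoun; Principle B requires it to be free in its binding domain — the clause headed by 'judge'.
— Henry: second object of the clause headed by 'questioned'; is c-commanded by the pronoun; coreference would bind this R-expression — blocked (Principle C).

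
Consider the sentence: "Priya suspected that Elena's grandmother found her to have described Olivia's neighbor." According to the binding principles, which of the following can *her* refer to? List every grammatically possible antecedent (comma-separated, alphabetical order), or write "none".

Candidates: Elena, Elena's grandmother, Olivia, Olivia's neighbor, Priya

Elena, Priya

*her* is a pronoun; Principle B requires it to be free in its binding domain — the clause headed by 'found'.
— Elena: possessor inside the subject DP of the clause headed by 'found'; does not c-command the pronoun — Principle B does not apply; allowed.
— Elena's grandmother: subject of the clause headed by 'found'; c-commands the pronoun within its binding domain — blocked (Principle B).
— Olivia: possessor inside the object DP of the clause headed by 'described'; is c-commanded by the pronoun; coreference would bind this R-expression — blocked (Principle C).
— Olivia's neighbor: object of the clause headed by 'described'; is c-commanded by the pronoun; coreference would bind this R-expression — blocked (Principle C).
— Priya: subject of the matrix clause; c-commands the pronoun but lies outside its binding domain — allowed.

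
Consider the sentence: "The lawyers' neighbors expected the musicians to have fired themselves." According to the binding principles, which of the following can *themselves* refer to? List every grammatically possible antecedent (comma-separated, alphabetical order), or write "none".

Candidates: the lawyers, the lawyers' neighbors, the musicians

the musicians

*themselves* is a reflexive; Principle A requires it to be bound within its binding domain — the clause headed by 'fired'.
— the lawyers: possessor inside the subject DP of the matrix clause; does not c-command the reflexive — cannot bind it (Principle A).
— the lawyers' neighbors: subject of the matrix clause; c-commands the reflexive but lies outside its binding domain — cannot bind it (Principle A).
— the musicians: subject of the clause headed by 'fired'; c-commands the reflexive within its binding domain — allowed (Principle A).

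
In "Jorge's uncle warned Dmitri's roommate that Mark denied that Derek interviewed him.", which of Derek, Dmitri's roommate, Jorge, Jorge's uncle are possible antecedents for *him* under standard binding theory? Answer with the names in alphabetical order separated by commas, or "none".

*him* is a pronoun; Principle B requires it to be free in its binding domain — the clause headed by 'interviewed'.
— Derek: subject of the clause headed by 'interviewed'; c-commands the pronoun within its binding domain — blocked (Principle B).
— Dmitri's roommate: object of the matrix clause; c-commands the pronoun but lies outside its binding domain — allowed.
— Jorge: possessor inside the subject DP of the matrix clause; does not c-command the pronoun — Principle B does not apply; allowed.
— Jorge's uncle: subject of the matrix clause; c-commands the pronoun but lies outside its binding domain — allowed.

Dmitri's roommate, Jorge, Jorge's uncle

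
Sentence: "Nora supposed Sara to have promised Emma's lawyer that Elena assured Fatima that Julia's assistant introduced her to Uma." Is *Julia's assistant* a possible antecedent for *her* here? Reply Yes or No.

No

*her* is a pronoun; Principle B requires it to be free in its binding domain — the clause headed by 'introduced'.
— Julia's assistant: subject of the clause headed by 'introduced'; c-commands the pronoun within its binding domain — blocked (Principle B).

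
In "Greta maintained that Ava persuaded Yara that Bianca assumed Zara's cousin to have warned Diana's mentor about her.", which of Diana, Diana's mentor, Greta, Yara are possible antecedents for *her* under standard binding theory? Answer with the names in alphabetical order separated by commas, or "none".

*her* is a pronoun; Principle B requires it to be free in its binding domain — the clause headed by 'warned'.
— Diana: possessor inside the object DP of the clause headed by 'warned'; does not c-command the pronoun — Principle B does not apply; allowed.
— Diana's mentor: object of the clause headed by 'warned'; c-commands the pronoun within its binding domain — blocked (Principle B).
— Greta: subject of the matrix clause; c-commands the pronoun but lies outside its binding domain — allowed.
— Yara: object of the clause headed by 'persuaded'; c-commands the pronoun but lies outside its binding domain — allowed.

Diana, Greta, Yara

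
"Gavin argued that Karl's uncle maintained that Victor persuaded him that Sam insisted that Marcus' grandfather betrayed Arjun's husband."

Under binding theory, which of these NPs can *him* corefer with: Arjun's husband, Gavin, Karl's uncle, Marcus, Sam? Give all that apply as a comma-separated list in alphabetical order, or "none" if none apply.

*him* is a pronoun; Principle B requires it to be free in its binding domain — the clause headed by 'persuaded'.
— Arjun's husband: object of the clause headed by 'betrayed'; is c-commanded by the pronoun; coreference would bind this R-expression — blocked (Principle C).
— Gavin: subject of the matrix clause; c-commands the pronoun but lies outside its binding domain — allowed.
— Karl's uncle: subject of the clause headed by 'maintained'; c-commands the pronoun but lies outside its binding domain — allowed.
— Marcus: possessor inside the subject DP of the clause headed by 'betrayed'; is c-commanded by the pronoun; coreference would bind this R-expression — blocked (Principle C).
— Sam: subject of the clause headed by 'insisted'; is c-commanded by the pronoun; coreference would bind this R-expression — blocked (Principle C).

Gavin, Karl's uncle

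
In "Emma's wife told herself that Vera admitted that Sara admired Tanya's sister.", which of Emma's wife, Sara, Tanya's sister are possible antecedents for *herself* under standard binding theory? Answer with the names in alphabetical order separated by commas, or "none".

*herself* is a reflexive; Principle A requires it to be bound within its binding domain — the matrix clause.
— Emma's wife: subject of the matrix clause; c-commands the reflexive within its binding domain — allowed (Principle A).
— Sara: subject of the clause headed by 'admired'; does not c-command the reflexive — cannot bind it (Principle A).
— Tanya's sister: object of the clause headed by 'admired'; does not c-command the reflexive — cannot bind it (Principle A).

Emma's wife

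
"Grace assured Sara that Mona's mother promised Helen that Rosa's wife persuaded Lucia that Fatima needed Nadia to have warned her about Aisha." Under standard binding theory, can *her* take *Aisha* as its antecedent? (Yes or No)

No

*her* is a pronoun; Principle B requires it to be free in its binding domain — the clause headed by 'warned'.
— Aisha: second object of the clause headed by 'warned'; is c-commanded by the pronoun; coreference would bind this R-expression — blocked (Principle C).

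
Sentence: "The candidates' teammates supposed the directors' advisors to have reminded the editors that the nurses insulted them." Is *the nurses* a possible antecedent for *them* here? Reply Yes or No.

*them* is a pronoun; Principle B requires it to be free in its binding domain — the clause headed by 'insulted'.
— the nurses: subject of the clause headed by 'insulted'; c-commands the pronoun within its binding domain — blocked (Principle B).

No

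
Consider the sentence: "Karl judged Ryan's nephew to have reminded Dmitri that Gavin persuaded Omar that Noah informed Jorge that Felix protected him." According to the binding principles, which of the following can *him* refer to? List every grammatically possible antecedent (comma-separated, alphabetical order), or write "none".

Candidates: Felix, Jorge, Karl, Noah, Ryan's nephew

Jorge, Karl, Noah, Ryan's nephew

*him* is a pronoun; Principle B requires it to be free in its binding domain — the clause headed by 'protected'.
— Felix: subject of the clause headed by 'protected'; c-commands the pronoun within its binding domain — blocked (Principle B).
— Jorge: object of the clause headed by 'informed'; c-commands the pronoun but lies outside its binding domain — allowed.
— Karl: subject of the matrix clause; c-commands the pronoun but lies outside its binding domain — allowed.
— Noah: subject of the clause headed by 'informed'; c-commands the pronoun but lies outside its binding domain — allowed.
— Ryan's nephew: subject of the clause headed by 'reminded'; c-commands the pronoun but lies outside its binding domain — allowed.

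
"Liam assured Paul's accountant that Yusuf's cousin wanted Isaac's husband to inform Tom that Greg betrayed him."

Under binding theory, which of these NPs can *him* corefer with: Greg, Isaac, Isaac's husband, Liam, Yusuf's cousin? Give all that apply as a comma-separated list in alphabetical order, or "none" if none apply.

Isaac, Isaac's husband, Liam, Yusuf's cousin

*him* is a pronoun; Principle B requires it to be free in its binding domain — the clause headed by 'betrayed'.
— Greg: subject of the clause headed by 'betrayed'; c-commands the pronoun within its binding domain — blocked (Principle B).
— Isaac: possessor inside the subject DP of the clause headed by 'inform'; does not c-command the pronoun — Principle B does not apply; allowed.
— Isaac's husband: subject of the clause headed by 'inform'; c-commands the pronoun but lies outside its binding domain — allowed.
— Liam: subject of the matrix clause; c-commands the pronoun but lies outside its binding domain — allowed.
— Yusuf's cousin: subject of the clause headed by 'wanted'; c-commands the pronoun but lies outside its binding domain — allowed.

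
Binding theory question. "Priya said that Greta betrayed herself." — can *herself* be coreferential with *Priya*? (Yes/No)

*herself* is a reflexive; Principle A requires it to be bound within its binding domain — the clause headed by 'betrayed'.
— Priya: subject of the matrix clause; c-commands the reflexive but lies outside its binding domain — cannot bind it (Principle A).

No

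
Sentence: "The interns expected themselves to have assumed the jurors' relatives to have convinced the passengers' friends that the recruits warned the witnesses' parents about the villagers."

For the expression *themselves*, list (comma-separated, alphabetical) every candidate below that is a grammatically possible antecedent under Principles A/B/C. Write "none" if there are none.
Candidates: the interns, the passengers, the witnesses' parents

the interns

*themselves* is a reflexive; Principle A requires it to be bound within its binding domain — the matrix clause.
— the interns: subject of the matrix clause; c-commands the reflexive within its binding domain — allowed (Principle A).
— the passengers: possessor inside the object DP of the clause headed by 'convinced'; does not c-command the reflexive — cannot bind it (Principle A).
— the witnesses' parents: object of the clause headed by 'warned'; does not c-command the reflexive — cannot bind it (Principle A).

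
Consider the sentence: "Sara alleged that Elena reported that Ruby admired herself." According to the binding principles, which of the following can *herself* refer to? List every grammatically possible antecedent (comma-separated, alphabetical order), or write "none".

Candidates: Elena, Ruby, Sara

Ruby

*herself* is a reflexive; Principle A requires it to be bound within its binding domain — the clause headed by 'admired'.
— Elena: subject of the clause headed by 'reported'; c-commands the reflexive but lies outside its binding domain — cannot bind it (Principle A).
— Ruby: subject of the clause headed by 'admired'; c-commands the reflexive within its binding domain — allowed (Principle A).
— Sara: subject of the matrix clause; c-commands the reflexive but lies outside its binding domain — cannot bind it (Principle A).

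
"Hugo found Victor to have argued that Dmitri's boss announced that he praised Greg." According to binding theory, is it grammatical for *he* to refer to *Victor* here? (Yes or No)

*Victor* is an R-expression; Principle C requires it to be free (not bound by any c-commanding expression).
— he: subject of the clause headed by 'praised'; the pronoun does not c-command the R-expression — coreference allowed.

Yes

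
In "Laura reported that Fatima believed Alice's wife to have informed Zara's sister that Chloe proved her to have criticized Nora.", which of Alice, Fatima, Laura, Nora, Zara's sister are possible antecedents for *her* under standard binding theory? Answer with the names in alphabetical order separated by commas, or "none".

Alice, Fatima, Laura, Zara's sister

*her* is a pronoun; Principle B requires it to be free in its binding domain — the clause headed by 'proved'.
— Alice: possessor inside the subject DP of the clause headed by 'informed'; does not c-command the pronoun — Principle B does not apply; allowed.
— Fatima: subject of the clause headed by 'believed'; c-commands the pronoun but lies outside its binding domain — allowed.
— Laura: subject of the matrix clause; c-commands the pronoun but lies outside its binding domain — allowed.
— Nora: object of the clause headed by 'criticized'; is c-commanded by the pronoun; coreference would bind this R-expression — blocked (Principle C).
— Zara's sister: object of the clause headed by 'informed'; c-commands the pronoun but lies outside its binding domain — allowed.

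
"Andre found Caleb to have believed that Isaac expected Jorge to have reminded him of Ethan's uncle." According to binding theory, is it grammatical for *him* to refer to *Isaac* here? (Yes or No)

*Isaac* is an R-expression; Principle C requires it to be free (not bound by any c-commanding expression).
— him: object of the clause headed by 'reminded'; the pronoun does not c-command the R-expression — coreference allowed.

Yes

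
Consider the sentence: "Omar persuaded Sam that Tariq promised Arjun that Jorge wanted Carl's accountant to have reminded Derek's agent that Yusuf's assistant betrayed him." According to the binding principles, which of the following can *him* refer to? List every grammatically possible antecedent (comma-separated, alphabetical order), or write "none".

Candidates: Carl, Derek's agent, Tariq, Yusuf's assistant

*him* is a pronoun; Principle B requires it to be free in its binding domain — the clause headed by 'betrayed'.
— Carl: possessor inside the subject DP of the clause headed by 'reminded'; does not c-command the pronoun — Principle B does not apply; allowed.
— Derek's agent: object of the clause headed by 'reminded'; c-commands the pronoun but lies outside its binding domain — allowed.
— Tariq: subject of the clause headed by 'promised'; c-commands the pronoun but lies outside its binding domain — allowed.
— Yusuf's assistant: subject of the clause headed by 'betrayed'; c-commands the pronoun within its binding domain — blocked (Principle B).

Carl, Derek's agent, Tariq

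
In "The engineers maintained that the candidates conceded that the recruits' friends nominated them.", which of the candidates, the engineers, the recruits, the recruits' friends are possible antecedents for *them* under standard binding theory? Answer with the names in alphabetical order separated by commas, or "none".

*them* is a pronoun; Principle B requires it to be free in its binding domain — the clause headed by 'nominated'.
— the candidates: subject of the clause headed by 'conceded'; c-commands the pronoun but lies outside its binding domain — allowed.
— the engineers: subject of the matrix clause; c-commands the pronoun but lies outside its binding domain — allowed.
— the recruits: possessor inside the subject DP of the clause headed by 'nominated'; does not c-command the pronoun — Principle B does not apply; allowed.
— the recruits' friends: subject of the clause headed by 'nominated'; c-commands the pronoun within its binding domain — blocked (Principle B).

the candidates, the engineers, the recruits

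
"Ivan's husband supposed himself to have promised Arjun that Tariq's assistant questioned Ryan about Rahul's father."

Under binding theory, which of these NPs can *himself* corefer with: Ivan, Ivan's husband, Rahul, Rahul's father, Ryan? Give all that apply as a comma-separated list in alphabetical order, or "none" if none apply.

Ivan's husband

*himself* is a reflexive; Principle A requires it to be bound within its binding domain — the matrix clause.
— Ivan: possessor inside the subject DP of the matrix clause; does not c-command the reflexive — cannot bind it (Principle A).
— Ivan's husband: subject of the matrix clause; c-commands the reflexive within its binding domain — allowed (Principle A).
— Rahul: possessor inside the second object DP of the clause headed by 'questioned'; does not c-command the reflexive — cannot bind it (Principle A).
— Rahul's father: second object of the clause headed by 'questioned'; does not c-command the reflexive — cannot bind it (Principle A).
— Ryan: object of the clause headed by 'questioned'; does not c-command the reflexive — cannot bind it (Principle A).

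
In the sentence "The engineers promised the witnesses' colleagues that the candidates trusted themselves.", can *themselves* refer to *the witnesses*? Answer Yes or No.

*themselves* is a reflexive; Principle A requires it to be bound within its binding domain — the clause headed by 'trusted'.
— the witnesses: possessor inside the object DP of the matrix clause; does not c-command the reflexive — cannot bind it (Principle A).

No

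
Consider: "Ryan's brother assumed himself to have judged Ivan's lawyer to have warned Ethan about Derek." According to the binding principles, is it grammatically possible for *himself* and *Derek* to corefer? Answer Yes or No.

No

*himself* is a reflexive; Principle A requires it to be bound within its binding domain — the matrix clause.
— Derek: second object of the clause headed by 'warned'; does not c-command the reflexive — cannot bind it (Principle A).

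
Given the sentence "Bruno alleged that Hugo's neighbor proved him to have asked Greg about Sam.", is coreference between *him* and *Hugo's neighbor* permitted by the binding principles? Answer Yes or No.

No

*him* is a pronoun; Principle B requires it to be free in its binding domain — the clause headed by 'proved'.
— Hugo's neighbor: subject of the clause headed by 'proved'; c-commands the pronoun within its binding domain — blocked (Principle B).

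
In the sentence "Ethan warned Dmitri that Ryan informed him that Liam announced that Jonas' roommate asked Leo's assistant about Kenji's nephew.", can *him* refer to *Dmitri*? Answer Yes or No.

Yes

*him* is a pronoun; Principle B requires it to be free in its binding domain — the clause headed by 'informed'.
— Dmitri: object of the matrix clause; c-commands the pronoun but lies outside its binding domain — allowed.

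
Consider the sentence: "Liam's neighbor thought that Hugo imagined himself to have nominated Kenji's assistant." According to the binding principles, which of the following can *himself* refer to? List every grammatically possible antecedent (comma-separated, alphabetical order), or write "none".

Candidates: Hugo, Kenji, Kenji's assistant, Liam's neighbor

Hugo

*himself* is a reflexive; Principle A requires it to be bound within its binding domain — the clause headed by 'imagined'.
— Hugo: subject of the clause headed by 'imagined'; c-commands the reflexive within its binding domain — allowed (Principle A).
— Kenji: possessor inside the object DP of the clause headed by 'nominated'; does not c-command the reflexive — cannot bind it (Principle A).
— Kenji's assistant: object of the clause headed by 'nominated'; does not c-command the reflexive — cannot bind it (Principle A).
— Liam's neighbor: subject of the matrix clause; c-commands the reflexive but lies outside its binding domain — cannot bind it (Principle A).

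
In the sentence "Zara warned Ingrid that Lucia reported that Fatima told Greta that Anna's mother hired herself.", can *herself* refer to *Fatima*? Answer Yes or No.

*herself* is a reflexive; Principle A requires it to be bound within its binding domain — the clause headed by 'hired'.
— Fatima: subject of the clause headed by 'told'; c-commands the reflexive but lies outside its binding domain — cannot bind it (Principle A).

No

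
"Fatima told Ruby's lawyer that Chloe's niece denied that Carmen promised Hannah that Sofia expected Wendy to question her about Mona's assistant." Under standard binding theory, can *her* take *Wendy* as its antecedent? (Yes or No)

*her* is a pronoun; Principle B requires it to be free in its binding domain — the clause headed by 'question'.
— Wendy: subject of the clause headed by 'question'; c-commands the pronoun within its binding domain — blocked (Principle B).

No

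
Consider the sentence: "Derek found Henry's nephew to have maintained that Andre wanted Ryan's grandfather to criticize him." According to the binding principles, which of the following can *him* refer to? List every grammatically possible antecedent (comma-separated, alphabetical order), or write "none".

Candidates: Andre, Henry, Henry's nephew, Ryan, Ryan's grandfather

Andre, Henry, Henry's nephew, Ryan

*him* is a pronoun; Principle B requires it to be free in its binding domain — the clause headed by 'criticize'.
— Andre: subject of the clause headed by 'wanted'; c-commands the pronoun but lies outside its binding domain — allowed.
— Henry: possessor inside the subject DP of the clause headed by 'maintained'; does not c-command the pronoun — Principle B does not apply; allowed.
— Henry's nephew: subject of the clause headed by 'maintained'; c-commands the pronoun but lies outside its binding domain — allowed.
— Ryan: possessor inside the subject DP of the clause headed by 'criticize'; does not c-command the pronoun — Principle B does not apply; allowed.
— Ryan's grandfather: subject of the clause headed by 'criticize'; c-commands the pronoun within its binding domain — blocked (Principle B).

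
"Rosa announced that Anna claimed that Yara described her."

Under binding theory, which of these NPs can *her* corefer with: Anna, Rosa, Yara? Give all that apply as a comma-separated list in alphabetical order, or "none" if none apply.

Anna, Rosa

*her* is a pronoun; Principle B requires it to be free in its binding domain — the clause headed by 'described'.
— Anna: subject of the clause headed by 'claimed'; c-commands the pronoun but lies outside its binding domain — allowed.
— Rosa: subject of the matrix clause; c-commands the pronoun but lies outside its binding domain — allowed.
— Yara: subject of the clause headed by 'described'; c-commands the pronoun within its binding domain — blocked (Principle B).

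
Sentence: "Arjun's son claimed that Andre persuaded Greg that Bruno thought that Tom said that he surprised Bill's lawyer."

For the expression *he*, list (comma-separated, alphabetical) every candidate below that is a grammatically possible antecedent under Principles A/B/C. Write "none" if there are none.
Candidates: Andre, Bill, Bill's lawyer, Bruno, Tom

*he* is a pronoun; Principle B requires it to be free in its binding domain — the clause headed by 'surprised'.
— Andre: subject of the clause headed by 'persuaded'; c-commands the pronoun but lies outside its binding domain — allowed.
— Bill: possessor inside the object DP of the clause headed by 'surprised'; is c-commanded by the pronoun; coreference would bind this R-expression — blocked (Principle C).
— Bill's lawyer: object of the clause headed by 'surprised'; is c-commanded by the pronoun; coreference would bind this R-expression — blocked (Principle C).
— Bruno: subject of the clause headed by 'thought'; c-commands the pronoun but lies outside its binding domain — allowed.
— Tom: subject of the clause headed by 'said'; c-commands the pronoun but lies outside its binding domain — allowed.

Andre, Bruno, Tom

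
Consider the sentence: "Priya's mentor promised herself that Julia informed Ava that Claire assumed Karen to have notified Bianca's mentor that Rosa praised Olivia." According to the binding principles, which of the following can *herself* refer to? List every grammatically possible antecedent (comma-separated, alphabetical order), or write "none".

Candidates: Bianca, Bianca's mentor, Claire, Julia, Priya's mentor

Priya's mentor

*herself* is a reflexive; Principle A requires it to be bound within its binding domain — the matrix clause.
— Bianca: possessor inside the object DP of the clause headed by 'notified'; does not c-command the reflexive — cannot bind it (Principle A).
— Bianca's mentor: object of the clause headed by 'notified'; does not c-command the reflexive — cannot bind it (Principle A).
— Claire: subject of the clause headed by 'assumed'; does not c-command the reflexive — cannot bind it (Principle A).
— Julia: subject of the clause headed by 'informed'; does not c-command the reflexive — cannot bind it (Principle A).
— Priya's mentor: subject of the matrix clause; c-commands the reflexive within its binding domain — allowed (Principle A).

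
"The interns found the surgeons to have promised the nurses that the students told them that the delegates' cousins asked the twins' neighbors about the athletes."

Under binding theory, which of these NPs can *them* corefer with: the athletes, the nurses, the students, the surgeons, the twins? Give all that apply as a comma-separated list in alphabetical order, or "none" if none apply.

the nurses, the surgeons

*them* is a pronoun; Principle B requires it to be free in its binding domain — the clause headed by 'told'.
— the athletes: second object of the clause headed by 'asked'; is c-commanded by the pronoun; coreference would bind this R-expression — blocked (Principle C).
— the nurses: object of the clause headed by 'promised'; c-commands the pronoun but lies outside its binding domain — allowed.
— the students: subject of the clause headed by 'told'; c-commands the pronoun within its binding domain — blocked (Principle B).
— the surgeons: subject of the clause headed by 'promised'; c-commands the pronoun but lies outside its binding domain — allowed.
— the twins: possessor inside the object DP of the clause headed by 'asked'; is c-commanded by the pronoun; coreference would bind this R-expression — blocked (Principle C).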